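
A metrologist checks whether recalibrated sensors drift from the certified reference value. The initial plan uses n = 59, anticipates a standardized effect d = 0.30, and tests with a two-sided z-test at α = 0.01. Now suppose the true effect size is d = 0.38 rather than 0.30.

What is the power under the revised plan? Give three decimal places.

Power ≈ 0.634

With d = 0.38: δ = d·√n = 0.38 × √59 = 2.9188. Critical value z_{0.005} = 2.576.
Revised power = Φ(δ − 2.576) + Φ(−δ − 2.576) = Φ(0.343) + Φ(-5.495) = 0.6342 + 0.0000 = 0.6342.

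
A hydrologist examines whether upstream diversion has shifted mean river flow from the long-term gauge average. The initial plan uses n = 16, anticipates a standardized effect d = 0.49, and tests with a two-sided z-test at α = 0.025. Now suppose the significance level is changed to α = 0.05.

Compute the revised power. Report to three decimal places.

Power ≈ 0.500

δ = d·√n = 0.49 × √16 = 1.9600 (unchanged). New critical value: z_{0.025} = 1.960.
Revised power = Φ(δ − 1.960) + Φ(−δ − 1.960) = Φ(0.000) + Φ(-3.920) = 0.5000 + 0.0000 = 0.5001.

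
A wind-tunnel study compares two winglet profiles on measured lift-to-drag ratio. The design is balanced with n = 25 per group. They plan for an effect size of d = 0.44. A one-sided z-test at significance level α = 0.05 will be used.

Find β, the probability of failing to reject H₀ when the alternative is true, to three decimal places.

β ≈ 0.536

Noncentrality parameter: δ = d·√(n/2) = 0.44 × √(25/2) = 1.5556
Critical value for a one-sided test at α = 0.05: z_α = 1.645.
Power = P(Z > 1.645 − δ) = Φ(-0.089) = 0.4645.
Type II error: β = 1 − power = 1 − 0.4645 = 0.5355.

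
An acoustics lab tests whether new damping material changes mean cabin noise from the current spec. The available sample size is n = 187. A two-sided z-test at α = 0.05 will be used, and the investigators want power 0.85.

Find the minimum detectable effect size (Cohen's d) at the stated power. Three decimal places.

d ≈ 0.219

Need Φ(δ − 1.960) = 0.85, so δ = 1.960 + 1.036 = 2.996.
(Lower-tail contribution to power is negligible for δ > 0.)
δ = d·√n ⇒ d = δ/√n = 2.996/√187 = 0.2191.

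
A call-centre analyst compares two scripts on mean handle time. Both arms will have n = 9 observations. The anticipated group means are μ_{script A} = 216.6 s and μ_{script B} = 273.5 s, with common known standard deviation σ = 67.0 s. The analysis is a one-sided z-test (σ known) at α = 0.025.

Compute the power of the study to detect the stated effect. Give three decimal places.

Power ≈ 0.437

Standardized effect: d = |μ_{script A} − μ_{script B}| / σ = |216.6 − 273.5| / 67.0 = 0.8493
Noncentrality parameter: δ = d·√(n/2) = 0.8493 × √(9/2) = 1.8015
One-sided α = 0.025 → critical value z_{0.025} = 1.960.
Power = Φ(δ − 1.960) = Φ(-0.158) = 0.4371.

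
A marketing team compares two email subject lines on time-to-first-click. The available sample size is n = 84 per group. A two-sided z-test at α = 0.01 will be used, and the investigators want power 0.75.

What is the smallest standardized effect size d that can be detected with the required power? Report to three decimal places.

d ≈ 0.502

Need Φ(δ − 2.576) = 0.75, so δ = 2.576 + 0.674 = 3.250.
(Lower-tail contribution to power is negligible for δ > 0.)
δ = d·√(n/2) ⇒ d = δ/√(n/2) = 3.250/√(84/2) = 0.5015.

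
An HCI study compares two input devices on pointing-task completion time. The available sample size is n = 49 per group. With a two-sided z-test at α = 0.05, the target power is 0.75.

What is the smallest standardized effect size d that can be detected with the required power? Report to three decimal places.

Required noncentrality: δ = z_{0.025} + z_{0.25} = 1.960 + 0.674 = 2.634.
(Lower-tail contribution to power is negligible for δ > 0.)
δ = d·√(n/2) ⇒ d = δ/√(n/2) = 2.634/√(49/2) = 0.5322.

d ≈ 0.532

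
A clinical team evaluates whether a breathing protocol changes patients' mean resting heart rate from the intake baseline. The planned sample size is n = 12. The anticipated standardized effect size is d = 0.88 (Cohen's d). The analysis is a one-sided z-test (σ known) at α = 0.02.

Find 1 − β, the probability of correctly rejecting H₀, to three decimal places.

Noncentrality parameter: δ = d·√n = 0.88 × √12 = 3.0484
Critical value for a one-sided test at α = 0.02: z_α = 2.054.
Power = P(Z > 2.054 − δ) = Φ(0.995) = 0.8400.

Power ≈ 0.840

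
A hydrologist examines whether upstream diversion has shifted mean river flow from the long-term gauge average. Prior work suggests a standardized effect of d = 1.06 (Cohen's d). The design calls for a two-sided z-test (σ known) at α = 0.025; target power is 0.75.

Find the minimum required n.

n = 8

For power 0.75 need Φ(δ − z_{0.0125}) = 0.75, so δ = z_{0.0125} + z_{0.25} = 2.241 + 0.674 = 2.916.
(For δ > 0 the lower-tail rejection region contributes negligibly to power, so the one-term inversion is standard.)
δ = d·√n ⇒ n = (δ/d)² = (2.916 / 1.06)² = 7.57.
Round up to the next whole unit.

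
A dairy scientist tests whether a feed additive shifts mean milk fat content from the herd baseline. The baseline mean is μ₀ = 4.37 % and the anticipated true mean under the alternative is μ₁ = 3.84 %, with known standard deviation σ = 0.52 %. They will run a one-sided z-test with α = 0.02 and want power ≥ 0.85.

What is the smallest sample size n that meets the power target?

n = 10

Standardized effect: d = |μ₁ − μ₀| / σ = |3.84 − 4.37| / 0.52 = 1.0192
For power 0.85 need Φ(δ − z_{0.02}) = 0.85, so δ = z_{0.02} + z_{0.15} = 2.054 + 1.036 = 3.090.
δ = d·√n ⇒ n = (δ/d)² = (3.090 / 1.0192)² = 9.19.
Round up to the next whole unit.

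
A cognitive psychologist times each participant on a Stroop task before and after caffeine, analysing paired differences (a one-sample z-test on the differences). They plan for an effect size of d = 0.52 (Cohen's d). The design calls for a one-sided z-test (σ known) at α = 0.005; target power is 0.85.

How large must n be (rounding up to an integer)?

n = 49

For power 0.85 need Φ(δ − z_{0.005}) = 0.85, so δ = z_{0.005} + z_{0.15} = 2.576 + 1.036 = 3.612.
δ = d·√n ⇒ n = (δ/d)² = (3.612 / 0.52)² = 48.26.
Round up to the next whole unit.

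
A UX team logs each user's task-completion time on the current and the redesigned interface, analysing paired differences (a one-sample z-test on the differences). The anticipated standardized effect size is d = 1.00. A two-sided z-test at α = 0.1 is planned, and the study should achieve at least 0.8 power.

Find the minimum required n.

n = 7

For power 0.8 need Φ(δ − z_{0.05}) = 0.8, so δ = z_{0.05} + z_{0.20} = 1.645 + 0.842 = 2.486.
(The Φ(−δ − z_{α/2}) term is vanishingly small for δ > 0 and is dropped in the standard sample-size formula.)
δ = d·√n ⇒ n = (δ/d)² = (2.486 / 1.00)² = 6.18.
Rounding up, n = 7.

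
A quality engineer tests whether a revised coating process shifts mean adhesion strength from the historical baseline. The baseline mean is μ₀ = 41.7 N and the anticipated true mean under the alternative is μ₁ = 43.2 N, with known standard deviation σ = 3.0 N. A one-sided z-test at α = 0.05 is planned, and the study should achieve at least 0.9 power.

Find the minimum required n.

Standardized effect: d = |μ₁ − μ₀| / σ = |43.2 − 41.7| / 3.0 = 0.5000
Set Φ(δ − 1.645) = 0.9; then δ − 1.645 = Φ⁻¹(0.9) = 1.282, giving δ = 2.926.
δ = d·√n ⇒ n = (δ/d)² = (2.926 / 0.5000)² = 34.26.
Rounding up, n = 35.

n = 35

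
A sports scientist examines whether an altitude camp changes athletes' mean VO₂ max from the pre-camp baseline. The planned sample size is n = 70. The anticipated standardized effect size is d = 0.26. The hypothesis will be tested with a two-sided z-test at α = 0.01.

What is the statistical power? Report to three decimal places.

Power ≈ 0.344

Noncentrality parameter: δ = d·√n = 0.26 × √70 = 2.1753
Critical value for a two-sided test at α = 0.01: z_{α/2} = 2.576.
Power = Φ(δ − 2.576) + Φ(−δ − 2.576) = Φ(-0.401) + Φ(-4.751) = 0.3444 + 0.0000 = 0.3444.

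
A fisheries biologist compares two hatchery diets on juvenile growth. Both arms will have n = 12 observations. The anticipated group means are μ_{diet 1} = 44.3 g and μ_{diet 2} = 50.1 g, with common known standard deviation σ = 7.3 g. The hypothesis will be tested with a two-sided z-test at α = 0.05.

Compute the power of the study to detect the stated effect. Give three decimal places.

Standardized effect: d = |μ_{diet 1} − μ_{diet 2}| / σ = |44.3 − 50.1| / 7.3 = 0.7945
Noncentrality parameter: δ = d·√(n/2) = 0.7945 × √(12/2) = 1.9462
Critical value for a two-sided test at α = 0.05: z_{α/2} = 1.960.
Power = Φ(δ − 1.960) + Φ(−δ − 1.960) = Φ(-0.014) + Φ(-3.906) = 0.4945 + 0.0000 = 0.4945.

Power ≈ 0.495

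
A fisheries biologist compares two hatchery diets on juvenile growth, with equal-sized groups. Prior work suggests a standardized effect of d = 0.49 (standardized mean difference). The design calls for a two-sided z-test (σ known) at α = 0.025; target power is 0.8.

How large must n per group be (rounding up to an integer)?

Set Φ(δ − 2.241) = 0.8; then δ − 2.241 = Φ⁻¹(0.8) = 0.842, giving δ = 3.083.
(The Φ(−δ − z_{α/2}) term is vanishingly small for δ > 0 and is dropped in the standard sample-size formula.)
δ = d·√(n/2) ⇒ n = 2(δ/d)² = 2 × (3.083 / 0.49)² = 79.18.
Round up to the next whole unit.

n = 80 per group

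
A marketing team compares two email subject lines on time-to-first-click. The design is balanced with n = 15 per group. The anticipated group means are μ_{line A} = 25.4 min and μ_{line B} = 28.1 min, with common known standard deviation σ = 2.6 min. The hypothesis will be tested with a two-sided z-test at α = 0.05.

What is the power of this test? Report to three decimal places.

Standardized effect: d = |μ_{line A} − μ_{line B}| / σ = |25.4 − 28.1| / 2.6 = 1.0385
Noncentrality parameter: δ = d·√(n/2) = 1.0385 × √(15/2) = 2.8439
Critical value for a two-sided test at α = 0.05: z_{α/2} = 1.960.
Power = Φ(δ − 1.960) + Φ(−δ − 1.960) = Φ(0.884) + Φ(-4.804) = 0.8116 + 0.0000 = 0.8116.

Power ≈ 0.812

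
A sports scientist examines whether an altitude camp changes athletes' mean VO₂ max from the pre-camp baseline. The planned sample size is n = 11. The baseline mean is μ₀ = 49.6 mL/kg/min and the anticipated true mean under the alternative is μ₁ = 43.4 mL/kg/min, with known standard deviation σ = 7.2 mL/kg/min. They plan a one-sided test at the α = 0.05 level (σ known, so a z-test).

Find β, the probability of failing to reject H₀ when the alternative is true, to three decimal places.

Standardized effect: d = |μ₁ − μ₀| / σ = |43.4 − 49.6| / 7.2 = 0.8611
Noncentrality parameter: δ = d·√n = 0.8611 × √11 = 2.8560
One-sided α = 0.05 → critical value z_{0.05} = 1.645.
Power = P(Z > 1.645 − δ) = Φ(1.211) = 0.8871.
Type II error: β = 1 − power = 1 − 0.8871 = 0.1129.

β ≈ 0.113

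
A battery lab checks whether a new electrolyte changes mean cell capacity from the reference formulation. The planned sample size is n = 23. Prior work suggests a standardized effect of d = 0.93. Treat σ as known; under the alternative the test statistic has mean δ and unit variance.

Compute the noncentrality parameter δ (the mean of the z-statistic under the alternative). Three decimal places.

δ ≈ 4.460

The noncentrality parameter scales effect size by the design's sample-size factor: δ = d·√n = 0.93 × √23 = 4.4601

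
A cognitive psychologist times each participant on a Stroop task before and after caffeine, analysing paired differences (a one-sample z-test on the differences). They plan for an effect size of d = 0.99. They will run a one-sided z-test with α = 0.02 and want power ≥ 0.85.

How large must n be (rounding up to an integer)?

For power 0.85 need Φ(δ − z_{0.02}) = 0.85, so δ = z_{0.02} + z_{0.15} = 2.054 + 1.036 = 3.090.
δ = d·√n ⇒ n = (δ/d)² = (3.090 / 0.99)² = 9.74.
Rounding up, n = 10.

n = 10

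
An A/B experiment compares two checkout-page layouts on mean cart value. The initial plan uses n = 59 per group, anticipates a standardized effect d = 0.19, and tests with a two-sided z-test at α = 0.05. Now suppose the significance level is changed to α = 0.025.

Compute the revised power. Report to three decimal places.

δ = d·√(n/2) = 0.19 × √(59/2) = 1.0320 (unchanged). New critical value: z_{0.0125} = 2.241.
Revised power = Φ(δ − 2.241) + Φ(−δ − 2.241) = Φ(-1.209) + Φ(-3.273) = 0.1132 + 0.0005 = 0.1138.

Power ≈ 0.114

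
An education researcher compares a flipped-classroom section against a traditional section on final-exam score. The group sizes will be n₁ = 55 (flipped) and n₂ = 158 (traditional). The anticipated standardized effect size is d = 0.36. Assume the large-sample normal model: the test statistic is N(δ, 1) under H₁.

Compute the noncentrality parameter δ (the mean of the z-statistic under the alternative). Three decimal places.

δ ≈ 2.299

The noncentrality parameter scales effect size by the design's sample-size factor: δ = d / √(1/n₁ + 1/n₂) = 0.36 / √(1/55 + 1/158) = 2.2994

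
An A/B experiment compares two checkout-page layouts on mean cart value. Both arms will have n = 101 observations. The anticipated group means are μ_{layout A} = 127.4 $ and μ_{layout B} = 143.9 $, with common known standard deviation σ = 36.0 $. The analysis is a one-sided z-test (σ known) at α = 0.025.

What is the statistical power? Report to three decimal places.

Power ≈ 0.903

Standardized effect: d = |μ_{layout A} − μ_{layout B}| / σ = |127.4 − 143.9| / 36.0 = 0.4583
Noncentrality parameter: δ = d·√(n/2) = 0.4583 × √(101/2) = 3.2571
Critical value for a one-sided test at α = 0.025: z_α = 1.960.
Power = P(Z > 1.960 − δ) = Φ(1.297) = 0.9027.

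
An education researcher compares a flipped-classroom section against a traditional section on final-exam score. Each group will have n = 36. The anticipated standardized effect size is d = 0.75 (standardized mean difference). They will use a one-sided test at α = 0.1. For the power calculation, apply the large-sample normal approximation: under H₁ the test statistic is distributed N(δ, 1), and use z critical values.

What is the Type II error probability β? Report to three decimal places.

β ≈ 0.029

Noncentrality parameter: δ = d·√(n/2) = 0.75 × √(36/2) = 3.1820
One-sided α = 0.1 → critical value z_{0.1} = 1.282.
Power = P(Z > 1.282 − δ) = Φ(1.900) = 0.9713.
Type II error: β = 1 − power = 1 − 0.9713 = 0.0287.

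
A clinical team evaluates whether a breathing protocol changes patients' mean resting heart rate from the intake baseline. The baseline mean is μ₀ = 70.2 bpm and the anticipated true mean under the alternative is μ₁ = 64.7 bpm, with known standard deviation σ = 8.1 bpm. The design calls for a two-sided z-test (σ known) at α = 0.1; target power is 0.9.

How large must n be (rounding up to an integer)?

Standardized effect: d = |μ₁ − μ₀| / σ = |64.7 − 70.2| / 8.1 = 0.6790
Set Φ(δ − 1.645) = 0.9; then δ − 1.645 = Φ⁻¹(0.9) = 1.282, giving δ = 2.926.
(The Φ(−δ − z_{α/2}) term is vanishingly small for δ > 0 and is dropped in the standard sample-size formula.)
δ = d·√n ⇒ n = (δ/d)² = (2.926 / 0.6790)² = 18.57.
Round up to the next whole unit.

n = 19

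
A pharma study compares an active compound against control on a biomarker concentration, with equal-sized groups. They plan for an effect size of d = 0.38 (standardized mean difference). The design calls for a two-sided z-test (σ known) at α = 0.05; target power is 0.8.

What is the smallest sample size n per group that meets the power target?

For power 0.8 need Φ(δ − z_{0.025}) = 0.8, so δ = z_{0.025} + z_{0.20} = 1.960 + 0.842 = 2.802.
(Ignoring the negligible lower-tail rejection probability gives the usual closed-form inversion.)
δ = d·√(n/2) ⇒ n = 2(δ/d)² = 2 × (2.802 / 0.38)² = 108.71.
Rounding up, n = 109 per group.

n = 109 per group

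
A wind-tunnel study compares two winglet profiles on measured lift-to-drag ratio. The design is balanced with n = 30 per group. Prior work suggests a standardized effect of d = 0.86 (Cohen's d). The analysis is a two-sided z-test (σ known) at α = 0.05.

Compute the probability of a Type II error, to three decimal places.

Noncentrality parameter: δ = d·√(n/2) = 0.86 × √(30/2) = 3.3308
Critical value for a two-sided test at α = 0.05: z_{α/2} = 1.960.
Power = Φ(δ − 1.960) + Φ(−δ − 1.960) = Φ(1.371) + Φ(-5.291) = 0.9148 + 0.0000 = 0.9148.
Type II error: β = 1 − power = 1 − 0.9148 = 0.0852.

β ≈ 0.085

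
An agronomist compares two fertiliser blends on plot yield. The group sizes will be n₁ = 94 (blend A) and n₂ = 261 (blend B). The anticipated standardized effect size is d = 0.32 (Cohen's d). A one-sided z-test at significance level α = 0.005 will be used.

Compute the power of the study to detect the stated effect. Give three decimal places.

Noncentrality parameter: δ = d / √(1/n₁ + 1/n₂) = 0.32 / √(1/94 + 1/261) = 2.6602
Critical value for a one-sided test at α = 0.005: z_α = 2.576.
Power = Φ(δ − 2.576) = Φ(0.084) = 0.5336.

Power ≈ 0.534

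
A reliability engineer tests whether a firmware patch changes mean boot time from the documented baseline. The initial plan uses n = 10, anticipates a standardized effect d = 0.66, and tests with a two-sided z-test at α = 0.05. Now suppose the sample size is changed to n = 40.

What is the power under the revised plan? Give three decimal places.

With n = 40: δ = d·√n = 0.66 × √40 = 4.1742. Critical value z_{0.025} = 1.960.
Revised power = Φ(δ − 1.960) + Φ(−δ − 1.960) = Φ(2.214) + Φ(-6.134) = 0.9866 + 0.0000 = 0.9866.

Power ≈ 0.987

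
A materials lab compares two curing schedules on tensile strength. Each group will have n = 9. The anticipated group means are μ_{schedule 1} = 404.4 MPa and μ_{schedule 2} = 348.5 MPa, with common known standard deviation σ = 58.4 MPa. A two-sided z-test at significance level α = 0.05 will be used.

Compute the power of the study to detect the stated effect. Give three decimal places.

Standardized effect: d = |μ_{schedule 1} − μ_{schedule 2}| / σ = |404.4 − 348.5| / 58.4 = 0.9572
Noncentrality parameter: δ = d·√(n/2) = 0.9572 × √(9/2) = 2.0305
Critical value for a two-sided test at α = 0.05: z_{α/2} = 1.960.
Power = Φ(δ − 1.960) + Φ(−δ − 1.960) = Φ(0.071) + Φ(-3.990) = 0.5281 + 0.0000 = 0.5282.

Power ≈ 0.528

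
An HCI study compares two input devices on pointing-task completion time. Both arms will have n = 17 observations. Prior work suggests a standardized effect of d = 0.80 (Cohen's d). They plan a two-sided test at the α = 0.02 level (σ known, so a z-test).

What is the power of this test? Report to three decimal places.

Power ≈ 0.502

Noncentrality parameter: δ = d·√(n/2) = 0.80 × √(17/2) = 2.3324
Critical value for a two-sided test at α = 0.02: z_{α/2} = 2.326.
Power = Φ(δ − 2.326) + Φ(−δ − 2.326) = Φ(0.006) + Φ(-4.659) = 0.5024 + 0.0000 = 0.5024.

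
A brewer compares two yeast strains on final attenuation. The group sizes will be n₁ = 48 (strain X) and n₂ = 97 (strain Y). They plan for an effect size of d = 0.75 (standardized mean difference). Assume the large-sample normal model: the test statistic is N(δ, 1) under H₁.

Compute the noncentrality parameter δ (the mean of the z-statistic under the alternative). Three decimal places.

δ = d / √(1/n₁ + 1/n₂) = 0.75 / √(1/48 + 1/97) = 4.2499

δ ≈ 4.250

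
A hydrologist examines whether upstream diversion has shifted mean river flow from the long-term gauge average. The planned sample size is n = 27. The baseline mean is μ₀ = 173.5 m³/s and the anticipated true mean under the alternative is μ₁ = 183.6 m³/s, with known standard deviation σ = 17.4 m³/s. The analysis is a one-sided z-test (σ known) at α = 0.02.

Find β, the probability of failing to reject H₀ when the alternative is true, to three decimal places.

Standardized effect: d = |μ₁ − μ₀| / σ = |183.6 − 173.5| / 17.4 = 0.5805
Noncentrality parameter: λ = d·√n = 0.5805 × √27 = 3.0162
Critical value for a one-sided test at α = 0.02: z_α = 2.054.
Power = P(Z > 2.054 − λ) = Φ(0.962) = 0.8321.
Type II error: β = 1 − power = 1 − 0.8321 = 0.1679.

β ≈ 0.168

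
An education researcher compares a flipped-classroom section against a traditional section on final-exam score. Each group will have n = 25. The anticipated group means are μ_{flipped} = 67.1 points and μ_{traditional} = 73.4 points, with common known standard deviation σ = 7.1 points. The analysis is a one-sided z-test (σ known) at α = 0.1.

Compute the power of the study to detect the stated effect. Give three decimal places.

Power ≈ 0.968

Standardized effect: d = |μ_{flipped} − μ_{traditional}| / σ = |67.1 − 73.4| / 7.1 = 0.8873
Noncentrality parameter: δ = d·√(n/2) = 0.8873 × √(25/2) = 3.1372
One-sided α = 0.1 → critical value z_{0.1} = 1.282.
Power = P(Z > 1.282 − δ) = Φ(1.856) = 0.9682.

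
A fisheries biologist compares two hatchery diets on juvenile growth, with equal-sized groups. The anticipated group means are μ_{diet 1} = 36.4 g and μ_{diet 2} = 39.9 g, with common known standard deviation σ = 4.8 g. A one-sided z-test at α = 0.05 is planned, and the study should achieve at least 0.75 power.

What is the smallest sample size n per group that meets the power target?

n = 21 per group

Standardized effect: d = |μ_{diet 1} − μ_{diet 2}| / σ = |36.4 − 39.9| / 4.8 = 0.7292
For power 0.75 need Φ(δ − z_{0.05}) = 0.75, so δ = z_{0.05} + z_{0.25} = 1.645 + 0.674 = 2.319.
δ = d·√(n/2) ⇒ n = 2(δ/d)² = 2 × (2.319 / 0.7292)² = 20.24.
Round up to the next whole unit.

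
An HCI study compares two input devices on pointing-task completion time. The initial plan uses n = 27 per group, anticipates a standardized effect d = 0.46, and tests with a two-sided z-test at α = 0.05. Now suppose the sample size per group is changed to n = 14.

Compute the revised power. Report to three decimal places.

Power ≈ 0.230

With n = 14 per group: δ = d·√(n/2) = 0.46 × √(14/2) = 1.2170. Critical value z_{0.025} = 1.960.
Revised power = Φ(δ − 1.960) + Φ(−δ − 1.960) = Φ(-0.743) + Φ(-3.177) = 0.2288 + 0.0007 = 0.2295.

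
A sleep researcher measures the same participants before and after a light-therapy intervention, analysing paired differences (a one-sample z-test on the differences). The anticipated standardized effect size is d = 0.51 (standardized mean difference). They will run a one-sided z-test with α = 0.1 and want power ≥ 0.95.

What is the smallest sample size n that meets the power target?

n = 33

For power 0.95 need Φ(δ − z_{0.1}) = 0.95, so δ = z_{0.1} + z_{0.05} = 1.282 + 1.645 = 2.926.
δ = d·√n ⇒ n = (δ/d)² = (2.926 / 0.51)² = 32.93.
Rounding up, n = 33.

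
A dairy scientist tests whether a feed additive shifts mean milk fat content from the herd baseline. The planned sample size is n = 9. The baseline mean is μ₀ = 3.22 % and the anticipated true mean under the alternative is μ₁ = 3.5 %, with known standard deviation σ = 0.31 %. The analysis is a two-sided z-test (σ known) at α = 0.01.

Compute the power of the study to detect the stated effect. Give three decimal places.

Power ≈ 0.553

Standardized effect: d = |μ₁ − μ₀| / σ = |3.5 − 3.22| / 0.31 = 0.9032
Noncentrality parameter: δ = d·√n = 0.9032 × √9 = 2.7097
Two-sided α = 0.01 → critical value z_{0.005} = 2.576.
Power = Φ(δ − 2.576) + Φ(−δ − 2.576) = Φ(0.134) + Φ(-5.286) = 0.5532 + 0.0000 = 0.5532.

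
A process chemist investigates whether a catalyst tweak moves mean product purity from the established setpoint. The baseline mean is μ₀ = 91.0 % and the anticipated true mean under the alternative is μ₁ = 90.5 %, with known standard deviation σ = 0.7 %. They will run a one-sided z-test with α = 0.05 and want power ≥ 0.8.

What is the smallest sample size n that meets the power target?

Standardized effect: d = |μ₁ − μ₀| / σ = |90.5 − 91.0| / 0.7 = 0.7143
Set Φ(δ − 1.645) = 0.8; then δ − 1.645 = Φ⁻¹(0.8) = 0.842, giving δ = 2.486.
δ = d·√n ⇒ n = (δ/d)² = (2.486 / 0.7143)² = 12.12.
Round up to the next whole unit.

n = 13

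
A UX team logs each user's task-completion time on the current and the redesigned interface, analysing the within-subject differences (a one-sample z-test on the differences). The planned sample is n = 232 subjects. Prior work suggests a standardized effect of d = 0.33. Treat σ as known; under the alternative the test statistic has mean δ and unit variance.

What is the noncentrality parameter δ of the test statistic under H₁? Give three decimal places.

δ ≈ 5.026

The noncentrality parameter scales effect size by the design's sample-size factor: δ = d·√n = 0.33 × √232 = 5.0264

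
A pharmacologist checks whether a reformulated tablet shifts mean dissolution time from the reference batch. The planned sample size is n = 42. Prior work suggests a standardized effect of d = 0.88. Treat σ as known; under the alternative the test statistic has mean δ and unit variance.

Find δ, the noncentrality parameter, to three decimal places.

δ = d·√n = 0.88 × √42 = 5.7031

δ ≈ 5.703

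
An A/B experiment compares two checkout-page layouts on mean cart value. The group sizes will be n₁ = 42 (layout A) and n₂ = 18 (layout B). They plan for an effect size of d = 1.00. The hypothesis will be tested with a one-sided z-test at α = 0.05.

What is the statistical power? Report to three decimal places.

Power ≈ 0.972

Noncentrality parameter: δ = d / √(1/n₁ + 1/n₂) = 1.00 / √(1/42 + 1/18) = 3.5496
One-sided α = 0.05 → critical value z_{0.05} = 1.645.
Power = P(Z > 1.645 − δ) = Φ(1.905) = 0.9716.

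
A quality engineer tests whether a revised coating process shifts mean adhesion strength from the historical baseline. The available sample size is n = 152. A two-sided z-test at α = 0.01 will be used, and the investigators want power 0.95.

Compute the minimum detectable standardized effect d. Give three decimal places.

d ≈ 0.342

Need Φ(δ − 2.576) = 0.95, so δ = 2.576 + 1.645 = 4.221.
(Lower-tail contribution to power is negligible for δ > 0.)
δ = d·√n ⇒ d = δ/√n = 4.221/√152 = 0.3423.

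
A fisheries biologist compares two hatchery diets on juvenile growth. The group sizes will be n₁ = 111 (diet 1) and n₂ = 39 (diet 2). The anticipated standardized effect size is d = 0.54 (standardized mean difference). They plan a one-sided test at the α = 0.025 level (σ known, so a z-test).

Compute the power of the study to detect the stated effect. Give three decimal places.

Power ≈ 0.827

Noncentrality parameter: δ = d / √(1/n₁ + 1/n₂) = 0.54 / √(1/111 + 1/39) = 2.9010
One-sided α = 0.025 → critical value z_{0.025} = 1.960.
Power = Φ(δ − 1.960) = Φ(0.941) = 0.8266.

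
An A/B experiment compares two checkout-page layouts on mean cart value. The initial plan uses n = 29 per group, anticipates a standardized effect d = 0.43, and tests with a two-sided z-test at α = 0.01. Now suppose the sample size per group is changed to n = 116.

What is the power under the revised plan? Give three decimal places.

With n = 116 per group: δ = d·√(n/2) = 0.43 × √(116/2) = 3.2748. Critical value z_{0.005} = 2.576.
Revised power = Φ(δ − 2.576) + Φ(−δ − 2.576) = Φ(0.699) + Φ(-5.851) = 0.7577 + 0.0000 = 0.7577.

Power ≈ 0.758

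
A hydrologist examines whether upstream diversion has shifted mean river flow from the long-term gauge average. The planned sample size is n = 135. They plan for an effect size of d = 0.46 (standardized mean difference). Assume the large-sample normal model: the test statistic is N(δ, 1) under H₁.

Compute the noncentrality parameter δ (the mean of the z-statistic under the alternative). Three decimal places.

δ ≈ 5.345

The noncentrality parameter scales effect size by the design's sample-size factor: δ = d·√n = 0.46 × √135 = 5.3447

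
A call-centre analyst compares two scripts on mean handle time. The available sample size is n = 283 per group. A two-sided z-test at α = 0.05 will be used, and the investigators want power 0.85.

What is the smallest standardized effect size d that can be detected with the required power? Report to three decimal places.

Required noncentrality: δ = z_{0.025} + z_{0.15} = 1.960 + 1.036 = 2.996.
(Lower-tail contribution to power is negligible for δ > 0.)
δ = d·√(n/2) ⇒ d = δ/√(n/2) = 2.996/√(283/2) = 0.2519.

d ≈ 0.252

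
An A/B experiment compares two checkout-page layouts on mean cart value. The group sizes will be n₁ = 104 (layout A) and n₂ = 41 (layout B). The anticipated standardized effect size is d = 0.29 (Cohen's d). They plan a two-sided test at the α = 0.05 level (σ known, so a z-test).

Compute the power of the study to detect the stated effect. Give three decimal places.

Noncentrality parameter: δ = d / √(1/n₁ + 1/n₂) = 0.29 / √(1/104 + 1/41) = 1.5726
Critical value for a two-sided test at α = 0.05: z_{α/2} = 1.960.
Power = Φ(δ − 1.960) + Φ(−δ − 1.960) = Φ(-0.387) + Φ(-3.533) = 0.3492 + 0.0002 = 0.3495.

Power ≈ 0.349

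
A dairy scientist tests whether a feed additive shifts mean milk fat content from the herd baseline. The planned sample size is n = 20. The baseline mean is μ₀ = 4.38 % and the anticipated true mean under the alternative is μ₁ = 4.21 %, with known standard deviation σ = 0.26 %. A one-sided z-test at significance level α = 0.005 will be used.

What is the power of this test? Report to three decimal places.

Standardized effect: d = |μ₁ − μ₀| / σ = |4.21 − 4.38| / 0.26 = 0.6538
Noncentrality parameter: δ = d·√n = 0.6538 × √20 = 2.9241
One-sided α = 0.005 → critical value z_{0.005} = 2.576.
Power = P(Z > 2.576 − δ) = Φ(0.348) = 0.6362.

Power ≈ 0.636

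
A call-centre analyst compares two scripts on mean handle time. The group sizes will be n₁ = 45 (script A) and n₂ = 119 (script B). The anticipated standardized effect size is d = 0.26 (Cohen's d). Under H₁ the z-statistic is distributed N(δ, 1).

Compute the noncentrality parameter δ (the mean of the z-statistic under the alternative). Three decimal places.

The noncentrality parameter scales effect size by the design's sample-size factor: δ = d / √(1/n₁ + 1/n₂) = 0.26 / √(1/45 + 1/119) = 1.4857

δ ≈ 1.486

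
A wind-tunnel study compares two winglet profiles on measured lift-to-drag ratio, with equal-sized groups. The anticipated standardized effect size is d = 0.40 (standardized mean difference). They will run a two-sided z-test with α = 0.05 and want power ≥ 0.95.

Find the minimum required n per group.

Set Φ(δ − 1.960) = 0.95; then δ − 1.960 = Φ⁻¹(0.95) = 1.645, giving δ = 3.605.
(The Φ(−δ − z_{α/2}) term is vanishingly small for δ > 0 and is dropped in the standard sample-size formula.)
δ = d·√(n/2) ⇒ n = 2(δ/d)² = 2 × (3.605 / 0.40)² = 162.43.
Round up to the next whole unit.

n = 163 per group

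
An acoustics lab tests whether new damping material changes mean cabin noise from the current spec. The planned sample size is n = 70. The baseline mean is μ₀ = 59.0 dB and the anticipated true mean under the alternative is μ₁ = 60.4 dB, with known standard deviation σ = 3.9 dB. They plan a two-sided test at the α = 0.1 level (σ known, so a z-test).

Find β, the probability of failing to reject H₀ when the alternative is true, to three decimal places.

Standardized effect: d = |μ₁ − μ₀| / σ = |60.4 − 59.0| / 3.9 = 0.3590
Noncentrality parameter: δ = d·√n = 0.3590 × √70 = 3.0034
Two-sided α = 0.1 → critical value z_{0.05} = 1.645.
Power = Φ(δ − 1.645) + Φ(−δ − 1.645) = Φ(1.359) + Φ(-4.648) = 0.9129 + 0.0000 = 0.9129.
Type II error: β = 1 − power = 1 − 0.9129 = 0.0871.

β ≈ 0.087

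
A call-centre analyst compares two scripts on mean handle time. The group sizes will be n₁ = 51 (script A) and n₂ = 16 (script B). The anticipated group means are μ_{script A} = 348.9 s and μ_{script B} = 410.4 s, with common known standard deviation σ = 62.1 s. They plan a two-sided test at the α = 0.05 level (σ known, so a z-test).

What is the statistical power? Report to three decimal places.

Power ≈ 0.933

Standardized effect: d = |μ_{script A} − μ_{script B}| / σ = |348.9 − 410.4| / 62.1 = 0.9903
Noncentrality parameter: δ = d / √(1/n₁ + 1/n₂) = 0.9903 / √(1/51 + 1/16) = 3.4561
Critical value for a two-sided test at α = 0.05: z_{α/2} = 1.960.
Power = Φ(δ − 1.960) + Φ(−δ − 1.960) = Φ(1.496) + Φ(-5.416) = 0.9327 + 0.0000 = 0.9327.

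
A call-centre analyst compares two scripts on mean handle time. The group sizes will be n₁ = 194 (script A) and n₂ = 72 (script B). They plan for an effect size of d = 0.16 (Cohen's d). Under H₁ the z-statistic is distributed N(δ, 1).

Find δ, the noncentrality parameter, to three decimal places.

δ ≈ 1.159

δ = d / √(1/n₁ + 1/n₂) = 0.16 / √(1/194 + 1/72) = 1.1594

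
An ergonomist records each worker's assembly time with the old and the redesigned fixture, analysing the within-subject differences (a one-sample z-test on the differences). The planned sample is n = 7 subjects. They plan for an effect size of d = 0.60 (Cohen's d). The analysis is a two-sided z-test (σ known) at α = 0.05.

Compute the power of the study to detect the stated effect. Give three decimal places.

Power ≈ 0.355

Noncentrality parameter: λ = d·√n = 0.60 × √7 = 1.5875
Critical value for a two-sided test at α = 0.05: z_{α/2} = 1.960.
Power = Φ(λ − 1.960) + Φ(−λ − 1.960) = Φ(-0.373) + Φ(-3.547) = 0.3548 + 0.0002 = 0.3549.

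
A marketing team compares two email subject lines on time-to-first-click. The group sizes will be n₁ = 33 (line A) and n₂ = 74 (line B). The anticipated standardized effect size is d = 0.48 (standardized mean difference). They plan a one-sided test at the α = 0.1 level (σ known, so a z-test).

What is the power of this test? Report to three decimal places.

Noncentrality parameter: δ = d / √(1/n₁ + 1/n₂) = 0.48 / √(1/33 + 1/74) = 2.2931
One-sided α = 0.1 → critical value z_{0.1} = 1.282.
Power = Φ(δ − 1.282) = Φ(1.012) = 0.8441.

Power ≈ 0.844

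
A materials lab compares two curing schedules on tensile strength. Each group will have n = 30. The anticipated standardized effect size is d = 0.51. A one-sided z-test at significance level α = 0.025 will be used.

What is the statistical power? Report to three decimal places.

Noncentrality parameter: δ = d·√(n/2) = 0.51 × √(30/2) = 1.9752
One-sided α = 0.025 → critical value z_{0.025} = 1.960.
Power = Φ(δ − 1.960) = Φ(0.015) = 0.5061.

Power ≈ 0.506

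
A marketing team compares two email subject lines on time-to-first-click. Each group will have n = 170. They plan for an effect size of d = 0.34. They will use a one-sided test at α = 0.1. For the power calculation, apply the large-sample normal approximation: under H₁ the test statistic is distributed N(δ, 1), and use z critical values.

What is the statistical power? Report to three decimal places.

Noncentrality parameter: δ = d·√(n/2) = 0.34 × √(170/2) = 3.1346
One-sided α = 0.1 → critical value z_{0.1} = 1.282.
Power = Φ(δ − 1.282) = Φ(1.853) = 0.9681.

Power ≈ 0.968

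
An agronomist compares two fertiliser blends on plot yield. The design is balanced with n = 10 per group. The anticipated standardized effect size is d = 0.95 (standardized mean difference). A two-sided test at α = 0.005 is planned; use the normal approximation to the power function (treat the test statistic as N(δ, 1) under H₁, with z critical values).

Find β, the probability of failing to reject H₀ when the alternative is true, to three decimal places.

Noncentrality parameter: δ = d·√(n/2) = 0.95 × √(10/2) = 2.1243
Critical value for a two-sided test at α = 0.005: z_{α/2} = 2.807.
Power = Φ(δ − 2.807) + Φ(−δ − 2.807) = Φ(-0.683) + Φ(-4.931) = 0.2474 + 0.0000 = 0.2474.
Type II error: β = 1 − power = 1 − 0.2474 = 0.7526.

β ≈ 0.753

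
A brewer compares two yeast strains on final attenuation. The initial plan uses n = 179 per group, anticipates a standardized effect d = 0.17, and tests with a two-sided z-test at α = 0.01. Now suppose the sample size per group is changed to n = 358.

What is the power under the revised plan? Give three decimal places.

Power ≈ 0.382

With n = 358 per group: δ = d·√(n/2) = 0.17 × √(358/2) = 2.2744. Critical value z_{0.005} = 2.576.
Revised power = Φ(δ − 2.576) + Φ(−δ − 2.576) = Φ(-0.301) + Φ(-4.850) = 0.3816 + 0.0000 = 0.3816.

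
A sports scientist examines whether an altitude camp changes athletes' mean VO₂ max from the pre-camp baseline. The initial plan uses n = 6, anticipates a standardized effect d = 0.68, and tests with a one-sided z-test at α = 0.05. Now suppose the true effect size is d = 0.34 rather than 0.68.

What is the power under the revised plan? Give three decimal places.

Power ≈ 0.208

With d = 0.34: δ = d·√n = 0.34 × √6 = 0.8328. Critical value z_{0.05} = 1.645.
Revised power = P(Z > 1.645 − δ) = Φ(-0.812) = 0.2084.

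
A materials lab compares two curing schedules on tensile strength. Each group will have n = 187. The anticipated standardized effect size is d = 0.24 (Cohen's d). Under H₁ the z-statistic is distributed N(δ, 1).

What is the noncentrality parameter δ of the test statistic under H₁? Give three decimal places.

The noncentrality parameter scales effect size by the design's sample-size factor: δ = d·√(n/2) = 0.24 × √(187/2) = 2.3207

δ ≈ 2.321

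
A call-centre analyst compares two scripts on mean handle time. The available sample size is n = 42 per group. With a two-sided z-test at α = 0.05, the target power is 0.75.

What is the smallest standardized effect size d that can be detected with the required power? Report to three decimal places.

d ≈ 0.575

Required noncentrality: δ = z_{0.025} + z_{0.25} = 1.960 + 0.674 = 2.634.
(The second rejection-region term Φ(−δ − z_{α/2}) is negligible and dropped.)
δ = d·√(n/2) ⇒ d = δ/√(n/2) = 2.634/√(42/2) = 0.5749.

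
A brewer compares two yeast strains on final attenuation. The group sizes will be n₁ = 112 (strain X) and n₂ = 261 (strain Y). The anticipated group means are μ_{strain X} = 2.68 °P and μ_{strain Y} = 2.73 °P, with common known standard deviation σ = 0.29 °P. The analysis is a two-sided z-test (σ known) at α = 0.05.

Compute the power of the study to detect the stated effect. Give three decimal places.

Power ≈ 0.333

Standardized effect: d = |μ_{strain X} − μ_{strain Y}| / σ = |2.68 − 2.73| / 0.29 = 0.1724
Noncentrality parameter: δ = d / √(1/n₁ + 1/n₂) = 0.1724 / √(1/112 + 1/261) = 1.5263
Critical value for a two-sided test at α = 0.05: z_{α/2} = 1.960.
Power = Φ(δ − 1.960) + Φ(−δ − 1.960) = Φ(-0.434) + Φ(-3.486) = 0.3323 + 0.0002 = 0.3325.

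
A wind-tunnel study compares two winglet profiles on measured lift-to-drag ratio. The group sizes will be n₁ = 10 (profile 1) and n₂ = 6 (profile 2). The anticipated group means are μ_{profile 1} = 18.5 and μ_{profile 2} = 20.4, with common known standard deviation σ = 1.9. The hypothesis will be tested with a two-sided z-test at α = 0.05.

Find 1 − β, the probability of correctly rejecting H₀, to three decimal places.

Standardized effect: d = |μ_{profile 1} − μ_{profile 2}| / σ = |18.5 − 20.4| / 1.9 = 1.0000
Noncentrality parameter: λ = d / √(1/n₁ + 1/n₂) = 1.0000 / √(1/10 + 1/6) = 1.9365
Critical value for a two-sided test at α = 0.05: z_{α/2} = 1.960.
Power = Φ(λ − 1.960) + Φ(−λ − 1.960) = Φ(-0.023) + Φ(-3.896) = 0.4906 + 0.0000 = 0.4907.

Power ≈ 0.491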